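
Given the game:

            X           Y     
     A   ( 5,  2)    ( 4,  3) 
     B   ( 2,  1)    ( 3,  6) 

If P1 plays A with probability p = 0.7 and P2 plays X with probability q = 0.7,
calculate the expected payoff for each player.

E[P1] = 3.98, E[P2] = 2.36

Work:
E[P1] = p·q·π₁(A,X) + p·(1-q)·π₁(A,Y) + (1-p)·q·π₁(B,X) + (1-p)·(1-q)·π₁(B,Y)
= 0.7·0.7·5 + 0.7·0.3·4 + 0.3·0.7·2 + 0.3·0.3·3
= 3.98

E[P2] = 2.36 (similar calculation)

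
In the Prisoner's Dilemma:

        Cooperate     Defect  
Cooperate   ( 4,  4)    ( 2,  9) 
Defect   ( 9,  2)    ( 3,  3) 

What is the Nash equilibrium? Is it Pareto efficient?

(Defect, Defect) is NE; not Pareto efficient

Work:
Defect dominates Cooperate for both players:
If P2 cooperates: Defect (9) > Cooperate (4)
If P2 defects: Defect (3) > Cooperate (2)
NE: (Defect, Defect) with payoff (3, 3)
But (Cooperate, Cooperate) = (4, 4) Pareto dominates (3, 3)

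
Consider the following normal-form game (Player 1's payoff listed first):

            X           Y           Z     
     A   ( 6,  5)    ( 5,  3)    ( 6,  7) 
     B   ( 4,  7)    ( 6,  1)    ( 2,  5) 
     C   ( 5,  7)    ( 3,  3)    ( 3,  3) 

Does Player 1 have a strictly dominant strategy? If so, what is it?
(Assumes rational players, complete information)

No strictly dominant strategy exists for Player 1

Work:
A strategy strictly dominates another if it gives a strictly higher payoff against every opponent action. Compare each pair of P1's strategies column-by-column:
  A vs B: [6 vs 4, 5 vs 6, 6 vs 2] → A does not strictly dominate B (column Y: 5 ≤ 6)
  A vs C: [6 vs 5, 5 vs 3, 6 vs 3] → A strictly dominates C
  B vs A: [4 vs 6, 6 vs 5, 2 vs 6] → B does not strictly dominate A (column X: 4 ≤ 6)
  B vs C: [4 vs 5, 6 vs 3, 2 vs 3] → B does not strictly dominate C (column X: 4 ≤ 5)
  C vs A: [5 vs 6, 3 vs 5, 3 vs 6] → C does not strictly dominate A (column X: 5 ≤ 6)
  C vs B: [5 vs 4, 3 vs 6, 3 vs 2] → C does not strictly dominate B (column Y: 3 ≤ 6)
No single strategy strictly dominates all others → no strictly dominant strategy.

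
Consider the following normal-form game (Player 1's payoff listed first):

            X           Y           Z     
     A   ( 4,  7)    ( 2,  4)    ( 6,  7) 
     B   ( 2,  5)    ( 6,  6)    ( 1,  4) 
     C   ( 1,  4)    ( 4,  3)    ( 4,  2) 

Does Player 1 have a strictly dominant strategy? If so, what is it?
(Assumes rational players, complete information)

No strictly dominant strategy exists for Player 1

Work:
A strategy strictly dominates another if it gives a strictly higher payoff against every opponent action. Compare each pair of P1's strategies column-by-column:
  A vs B: [4 vs 2, 2 vs 6, 6 vs 1] → A does not strictly dominate B (column Y: 2 ≤ 6)
  A vs C: [4 vs 1, 2 vs 4, 6 vs 4] → A does not strictly dominate C (column Y: 2 ≤ 4)
  B vs A: [2 vs 4, 6 vs 2, 1 vs 6] → B does not strictly dominate A (column X: 2 ≤ 4)
  B vs C: [2 vs 1, 6 vs 4, 1 vs 4] → B does not strictly dominate C (column Z: 1 ≤ 4)
  C vs A: [1 vs 4, 4 vs 2, 4 vs 6] → C does not strictly dominate A (column X: 1 ≤ 4)
  C vs B: [1 vs 2, 4 vs 6, 4 vs 1] → C does not strictly dominate B (column X: 1 ≤ 2)
No single strategy strictly dominates all others → no strictly dominant strategy.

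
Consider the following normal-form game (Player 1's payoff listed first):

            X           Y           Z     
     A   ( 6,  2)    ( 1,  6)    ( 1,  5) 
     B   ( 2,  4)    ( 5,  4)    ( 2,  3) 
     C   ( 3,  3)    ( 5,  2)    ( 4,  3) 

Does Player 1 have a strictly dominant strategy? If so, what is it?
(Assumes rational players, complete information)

No strictly dominant strategy exists for Player 1

Work:
A strategy strictly dominates another if it gives a strictly higher payoff against every opponent action. Compare each pair of P1's strategies column-by-column:
  A vs B: [6 vs 2, 1 vs 5, 1 vs 2] → A does not strictly dominate B (column Y: 1 ≤ 5)
  A vs C: [6 vs 3, 1 vs 5, 1 vs 4] → A does not strictly dominate C (column Y: 1 ≤ 5)
  B vs A: [2 vs 6, 5 vs 1, 2 vs 1] → B does not strictly dominate A (column X: 2 ≤ 6)
  B vs C: [2 vs 3, 5 vs 5, 2 vs 4] → B does not strictly dominate C (column X: 2 ≤ 3)
  C vs A: [3 vs 6, 5 vs 1, 4 vs 1] → C does not strictly dominate A (column X: 3 ≤ 6)
  C vs B: [3 vs 2, 5 vs 5, 4 vs 2] → C does not strictly dominate B (column Y: 5 ≤ 5)
No single strategy strictly dominates all others → no strictly dominant strategy.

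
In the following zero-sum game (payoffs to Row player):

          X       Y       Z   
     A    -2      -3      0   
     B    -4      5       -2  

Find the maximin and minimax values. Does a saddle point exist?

Maximin = -3, Minimax = -2, Saddle: False

Work:
Row minimums: [-3, -4] → maximin = -3
Column maximums: [-2, 5, 0] → minimax = -2
No saddle point (maximin ≠ minimax). Mixed strategy needed.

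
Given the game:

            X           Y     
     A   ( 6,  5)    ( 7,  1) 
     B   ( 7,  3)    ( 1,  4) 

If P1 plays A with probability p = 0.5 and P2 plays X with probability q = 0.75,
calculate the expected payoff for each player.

E[P1] = 5.875, E[P2] = 3.625

Work:
E[P1] = p·q·π₁(A,X) + p·(1-q)·π₁(A,Y) + (1-p)·q·π₁(B,X) + (1-p)·(1-q)·π₁(B,Y)
= 0.5·0.75·6 + 0.5·0.25·7 + 0.5·0.75·7 + 0.5·0.25·1
= 5.875

E[P2] = 3.625 (similar calculation)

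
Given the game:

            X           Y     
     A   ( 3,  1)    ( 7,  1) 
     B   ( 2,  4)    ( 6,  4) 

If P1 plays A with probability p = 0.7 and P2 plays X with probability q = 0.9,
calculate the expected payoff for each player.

E[P1] = 3.1, E[P2] = 1.9

Work:
E[P1] = p·q·π₁(A,X) + p·(1-q)·π₁(A,Y) + (1-p)·q·π₁(B,X) + (1-p)·(1-q)·π₁(B,Y)
= 0.7·0.9·3 + 0.7·0.1·7 + 0.3·0.9·2 + 0.3·0.1·6
= 3.1

E[P2] = 1.9 (similar calculation)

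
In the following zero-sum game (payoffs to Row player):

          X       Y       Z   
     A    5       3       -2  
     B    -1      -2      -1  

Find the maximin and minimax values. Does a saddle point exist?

Maximin = -2, Minimax = -1, Saddle: False

Work:
Row minimums: [-2, -2] → maximin = -2
Column maximums: [5, 3, -1] → minimax = -1
No saddle point (maximin ≠ minimax). Mixed strategy needed.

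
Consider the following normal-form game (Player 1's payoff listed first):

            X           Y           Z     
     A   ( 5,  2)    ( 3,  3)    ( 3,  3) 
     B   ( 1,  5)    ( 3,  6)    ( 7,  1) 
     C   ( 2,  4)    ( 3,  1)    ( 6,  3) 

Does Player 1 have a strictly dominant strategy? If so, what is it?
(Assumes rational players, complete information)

No strictly dominant strategy exists for Player 1

Work:
A strategy strictly dominates another if it gives a strictly higher payoff against every opponent action. Compare each pair of P1's strategies column-by-column:
  A vs B: [5 vs 1, 3 vs 3, 3 vs 7] → A does not strictly dominate B (column Y: 3 ≤ 3)
  A vs C: [5 vs 2, 3 vs 3, 3 vs 6] → A does not strictly dominate C (column Y: 3 ≤ 3)
  B vs A: [1 vs 5, 3 vs 3, 7 vs 3] → B does not strictly dominate A (column X: 1 ≤ 5)
  B vs C: [1 vs 2, 3 vs 3, 7 vs 6] → B does not strictly dominate C (column X: 1 ≤ 2)
  C vs A: [2 vs 5, 3 vs 3, 6 vs 3] → C does not strictly dominate A (column X: 2 ≤ 5)
  C vs B: [2 vs 1, 3 vs 3, 6 vs 7] → C does not strictly dominate B (column Y: 3 ≤ 3)
No single strategy strictly dominates all others → no strictly dominant strategy.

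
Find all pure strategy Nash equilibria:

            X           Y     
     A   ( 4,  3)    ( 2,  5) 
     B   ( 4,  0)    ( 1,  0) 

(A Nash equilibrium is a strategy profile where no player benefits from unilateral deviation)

Nash equilibrium: (A, Y), (B, X)

Work:
Best responses:
  P1 vs X: payoffs [4, 4] → best response A/B (payoff 4)
  P1 vs Y: payoffs [2, 1] → best response A (payoff 2)
  P2 vs A: payoffs [3, 5] → best response Y (payoff 5)
  P2 vs B: payoffs [0, 0] → best response X/Y (payoff 0)
Mutual best responses: (A,Y), (B,X) → Nash equilibria.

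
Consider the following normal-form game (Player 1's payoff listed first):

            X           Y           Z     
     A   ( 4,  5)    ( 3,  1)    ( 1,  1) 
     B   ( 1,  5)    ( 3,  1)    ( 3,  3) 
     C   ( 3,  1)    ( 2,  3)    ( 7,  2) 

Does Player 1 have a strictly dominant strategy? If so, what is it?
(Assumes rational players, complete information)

No strictly dominant strategy exists for Player 1

Work:
A strategy strictly dominates another if it gives a strictly higher payoff against every opponent action. Compare each pair of P1's strategies column-by-column:
  A vs B: [4 vs 1, 3 vs 3, 1 vs 3] → A does not strictly dominate B (column Y: 3 ≤ 3)
  A vs C: [4 vs 3, 3 vs 2, 1 vs 7] → A does not strictly dominate C (column Z: 1 ≤ 7)
  B vs A: [1 vs 4, 3 vs 3, 3 vs 1] → B does not strictly dominate A (column X: 1 ≤ 4)
  B vs C: [1 vs 3, 3 vs 2, 3 vs 7] → B does not strictly dominate C (column X: 1 ≤ 3)
  C vs A: [3 vs 4, 2 vs 3, 7 vs 1] → C does not strictly dominate A (column X: 3 ≤ 4)
  C vs B: [3 vs 1, 2 vs 3, 7 vs 3] → C does not strictly dominate B (column Y: 2 ≤ 3)
No single strategy strictly dominates all others → no strictly dominant strategy.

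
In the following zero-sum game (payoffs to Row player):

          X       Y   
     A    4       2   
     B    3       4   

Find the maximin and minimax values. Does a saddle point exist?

Maximin = 3, Minimax = 4, Saddle: False

Work:
Row minimums: [2, 3] → maximin = 3
Column maximums: [4, 4] → minimax = 4
No saddle point (maximin ≠ minimax). Mixed strategy needed.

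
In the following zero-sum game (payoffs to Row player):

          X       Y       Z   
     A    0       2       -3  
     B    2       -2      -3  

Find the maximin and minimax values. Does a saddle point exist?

Maximin = -3, Minimax = -3, Saddle: True

Work:
Row minimums: [-3, -3] → maximin = -3
Column maximums: [2, 2, -3] → minimax = -3
Saddle point exists! Game value = -3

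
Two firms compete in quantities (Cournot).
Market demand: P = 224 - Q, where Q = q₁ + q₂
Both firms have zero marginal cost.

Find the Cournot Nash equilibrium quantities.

q₁* = q₂* = 74.67; P* = 74.67

Work:
Profit: π_i = P·q_i = (a - q_i - q_j)·q_i
FOC: ∂π_i/∂q_i = a - 2q_i - q_j = 0
Reaction function: q_i = (224 - q_j)/2
Symmetry: q* = 224/3 = 74.67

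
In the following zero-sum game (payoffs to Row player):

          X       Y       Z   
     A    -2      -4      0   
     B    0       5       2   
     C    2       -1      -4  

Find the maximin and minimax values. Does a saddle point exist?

Maximin = 0, Minimax = 2, Saddle: False

Work:
Row minimums: [-4, 0, -4] → maximin = 0
Column maximums: [2, 5, 2] → minimax = 2
No saddle point (maximin ≠ minimax). Mixed strategy needed.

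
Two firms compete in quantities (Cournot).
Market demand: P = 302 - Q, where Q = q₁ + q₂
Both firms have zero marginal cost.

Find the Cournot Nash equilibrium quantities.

q₁* = q₂* = 100.67; P* = 100.67

Work:
Profit: π_i = P·q_i = (a - q_i - q_j)·q_i
FOC: ∂π_i/∂q_i = a - 2q_i - q_j = 0
Reaction function: q_i = (302 - q_j)/2
Symmetry: q* = 302/3 = 100.67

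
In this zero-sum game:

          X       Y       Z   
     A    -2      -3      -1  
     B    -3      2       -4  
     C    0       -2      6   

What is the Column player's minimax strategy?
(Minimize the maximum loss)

Column should play X, value = 0

Work:
Column player minimizes Row's maximum payoff:
Column X: max payoff to Row = 0
Column Y: max payoff to Row = 2
Column Z: max payoff to Row = 6
Minimum is 0, achieved by column X.
Minimax strategy: X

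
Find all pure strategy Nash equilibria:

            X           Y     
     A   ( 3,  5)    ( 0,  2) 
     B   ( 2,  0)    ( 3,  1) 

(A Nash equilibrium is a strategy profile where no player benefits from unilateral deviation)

Nash equilibrium: (A, X), (B, Y)

Work:
Best responses:
  P1 vs X: payoffs [3, 2] → best response A (payoff 3)
  P1 vs Y: payoffs [0, 3] → best response B (payoff 3)
  P2 vs A: payoffs [5, 2] → best response X (payoff 5)
  P2 vs B: payoffs [0, 1] → best response Y (payoff 1)
Mutual best responses: (A,X), (B,Y) → Nash equilibria.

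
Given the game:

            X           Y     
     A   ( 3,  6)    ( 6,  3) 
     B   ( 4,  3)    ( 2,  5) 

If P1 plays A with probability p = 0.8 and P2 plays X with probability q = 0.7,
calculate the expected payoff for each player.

E[P1] = 3.8, E[P2] = 4.8

Work:
E[P1] = p·q·π₁(A,X) + p·(1-q)·π₁(A,Y) + (1-p)·q·π₁(B,X) + (1-p)·(1-q)·π₁(B,Y)
= 0.8·0.7·3 + 0.8·0.3·6 + 0.2·0.7·4 + 0.2·0.3·2
= 3.8

E[P2] = 4.8 (similar calculation)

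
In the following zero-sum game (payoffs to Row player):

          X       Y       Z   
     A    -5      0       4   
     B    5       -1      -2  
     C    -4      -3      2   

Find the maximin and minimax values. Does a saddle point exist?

Maximin = -2, Minimax = 0, Saddle: False

Work:
Row minimums: [-5, -2, -4] → maximin = -2
Column maximums: [5, 0, 4] → minimax = 0
No saddle point (maximin ≠ minimax). Mixed strategy needed.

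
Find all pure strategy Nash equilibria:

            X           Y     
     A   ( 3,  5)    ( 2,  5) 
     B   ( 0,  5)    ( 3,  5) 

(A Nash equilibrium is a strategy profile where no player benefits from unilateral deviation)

Nash equilibrium: (A, X), (B, Y)

Work:
Best responses:
  P1 vs X: payoffs [3, 0] → best response A (payoff 3)
  P1 vs Y: payoffs [2, 3] → best response B (payoff 3)
  P2 vs A: payoffs [5, 5] → best response X/Y (payoff 5)
  P2 vs B: payoffs [5, 5] → best response X/Y (payoff 5)
Mutual best responses: (A,X), (B,Y) → Nash equilibria.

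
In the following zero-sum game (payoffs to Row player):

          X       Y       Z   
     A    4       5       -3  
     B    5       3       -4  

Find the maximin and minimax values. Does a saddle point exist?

Maximin = -3, Minimax = -3, Saddle: True

Work:
Row minimums: [-3, -4] → maximin = -3
Column maximums: [5, 5, -3] → minimax = -3
Saddle point exists! Game value = -3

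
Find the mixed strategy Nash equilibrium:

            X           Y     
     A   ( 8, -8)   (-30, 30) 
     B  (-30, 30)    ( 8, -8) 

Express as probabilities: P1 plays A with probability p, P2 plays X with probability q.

p = 0.5, q = 0.5

Work:
Find probabilities that make opponent indifferent:
P2 chooses q to make P1 indifferent between A and B
P1 chooses p to make P2 indifferent between X and Y
Mixed NE: P1 plays (A: 0.5, B: 0.5), P2 plays (X: 0.5, Y: 0.5)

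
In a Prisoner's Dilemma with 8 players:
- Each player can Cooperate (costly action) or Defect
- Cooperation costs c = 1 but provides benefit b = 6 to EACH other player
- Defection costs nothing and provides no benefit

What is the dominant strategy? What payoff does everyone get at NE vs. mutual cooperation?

Dominant: Defect; NE payoff = 0; Coop payoff = 41

Work:
Defect dominates (saves cost c = 1, benefit to others is external)
NE: All defect → everyone gets 0
If all cooperate: each receives (7)×6 - 1 = 41
Social dilemma: 41 > 0 but NE gives 0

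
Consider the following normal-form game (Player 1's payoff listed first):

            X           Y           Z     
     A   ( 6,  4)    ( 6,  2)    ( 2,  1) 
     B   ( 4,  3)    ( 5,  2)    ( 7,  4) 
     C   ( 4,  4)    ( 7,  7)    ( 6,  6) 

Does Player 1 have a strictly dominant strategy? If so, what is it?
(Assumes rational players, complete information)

No strictly dominant strategy exists for Player 1

Work:
A strategy strictly dominates another if it gives a strictly higher payoff against every opponent action. Compare each pair of P1's strategies column-by-column:
  A vs B: [6 vs 4, 6 vs 5, 2 vs 7] → A does not strictly dominate B (column Z: 2 ≤ 7)
  A vs C: [6 vs 4, 6 vs 7, 2 vs 6] → A does not strictly dominate C (column Y: 6 ≤ 7)
  B vs A: [4 vs 6, 5 vs 6, 7 vs 2] → B does not strictly dominate A (column X: 4 ≤ 6)
  B vs C: [4 vs 4, 5 vs 7, 7 vs 6] → B does not strictly dominate C (column X: 4 ≤ 4)
  C vs A: [4 vs 6, 7 vs 6, 6 vs 2] → C does not strictly dominate A (column X: 4 ≤ 6)
  C vs B: [4 vs 4, 7 vs 5, 6 vs 7] → C does not strictly dominate B (column X: 4 ≤ 4)
No single strategy strictly dominates all others → no strictly dominant strategy.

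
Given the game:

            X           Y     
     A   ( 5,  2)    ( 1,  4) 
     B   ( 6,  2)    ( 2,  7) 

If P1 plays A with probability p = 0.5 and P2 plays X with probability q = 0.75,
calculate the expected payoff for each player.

E[P1] = 4.5, E[P2] = 2.875

Work:
E[P1] = p·q·π₁(A,X) + p·(1-q)·π₁(A,Y) + (1-p)·q·π₁(B,X) + (1-p)·(1-q)·π₁(B,Y)
= 0.5·0.75·5 + 0.5·0.25·1 + 0.5·0.75·6 + 0.5·0.25·2
= 4.5

E[P2] = 2.875 (similar calculation)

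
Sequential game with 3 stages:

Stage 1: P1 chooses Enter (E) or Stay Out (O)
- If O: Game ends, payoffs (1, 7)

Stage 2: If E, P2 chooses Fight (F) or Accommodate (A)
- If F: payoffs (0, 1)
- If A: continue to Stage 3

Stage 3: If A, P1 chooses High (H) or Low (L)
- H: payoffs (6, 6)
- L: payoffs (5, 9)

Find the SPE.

SPE: (E, A, H); Outcome (6, 6)

Work:
Stage 3: P1 chooses H (6 vs 5)
Stage 2: P2: F->1, A->6 (anticipating H). Choose A
Stage 1: P1: O->1, E->6 (anticipating A, H). Choose E
SPE path: E -> A -> H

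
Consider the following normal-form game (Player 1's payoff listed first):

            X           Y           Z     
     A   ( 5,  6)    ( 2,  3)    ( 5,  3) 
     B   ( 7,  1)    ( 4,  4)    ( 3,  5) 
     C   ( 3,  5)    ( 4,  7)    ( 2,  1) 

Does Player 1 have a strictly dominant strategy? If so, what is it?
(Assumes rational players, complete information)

No strictly dominant strategy exists for Player 1

Work:
A strategy strictly dominates another if it gives a strictly higher payoff against every opponent action. Compare each pair of P1's strategies column-by-column:
  A vs B: [5 vs 7, 2 vs 4, 5 vs 3] → A does not strictly dominate B (column X: 5 ≤ 7)
  A vs C: [5 vs 3, 2 vs 4, 5 vs 2] → A does not strictly dominate C (column Y: 2 ≤ 4)
  B vs A: [7 vs 5, 4 vs 2, 3 vs 5] → B does not strictly dominate A (column Z: 3 ≤ 5)
  B vs C: [7 vs 3, 4 vs 4, 3 vs 2] → B does not strictly dominate C (column Y: 4 ≤ 4)
  C vs A: [3 vs 5, 4 vs 2, 2 vs 5] → C does not strictly dominate A (column X: 3 ≤ 5)
  C vs B: [3 vs 7, 4 vs 4, 2 vs 3] → C does not strictly dominate B (column X: 3 ≤ 7)
No single strategy strictly dominates all others → no strictly dominant strategy.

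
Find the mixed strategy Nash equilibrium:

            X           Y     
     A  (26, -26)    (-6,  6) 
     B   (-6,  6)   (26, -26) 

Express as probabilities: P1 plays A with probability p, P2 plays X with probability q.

p = 0.5, q = 0.5

Work:
Find probabilities that make opponent indifferent:
P2 chooses q to make P1 indifferent between A and B
P1 chooses p to make P2 indifferent between X and Y
Mixed NE: P1 plays (A: 0.5, B: 0.5), P2 plays (X: 0.5, Y: 0.5)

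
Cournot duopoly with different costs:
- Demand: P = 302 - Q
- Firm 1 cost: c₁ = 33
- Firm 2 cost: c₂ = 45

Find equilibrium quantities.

q₁* = 93.67, q₂* = 81.67

Work:
Reaction: q₁ = (302 - 33 - q₂)/2
Reaction: q₂ = (302 - 45 - q₁)/2
Solve simultaneously:
q₁* = (302 - 2×33 + 45)/3 = 93.67
q₂* = (302 - 2×45 + 33)/3 = 81.67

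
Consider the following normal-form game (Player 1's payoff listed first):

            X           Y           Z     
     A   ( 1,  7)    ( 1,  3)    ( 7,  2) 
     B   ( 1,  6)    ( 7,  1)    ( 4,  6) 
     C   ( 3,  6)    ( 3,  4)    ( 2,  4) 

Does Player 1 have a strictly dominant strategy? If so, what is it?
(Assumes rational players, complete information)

No strictly dominant strategy exists for Player 1

Work:
A strategy strictly dominates another if it gives a strictly higher payoff against every opponent action. Compare each pair of P1's strategies column-by-column:
  A vs B: [1 vs 1, 1 vs 7, 7 vs 4] → A does not strictly dominate B (column X: 1 ≤ 1)
  A vs C: [1 vs 3, 1 vs 3, 7 vs 2] → A does not strictly dominate C (column X: 1 ≤ 3)
  B vs A: [1 vs 1, 7 vs 1, 4 vs 7] → B does not strictly dominate A (column X: 1 ≤ 1)
  B vs C: [1 vs 3, 7 vs 3, 4 vs 2] → B does not strictly dominate C (column X: 1 ≤ 3)
  C vs A: [3 vs 1, 3 vs 1, 2 vs 7] → C does not strictly dominate A (column Z: 2 ≤ 7)
  C vs B: [3 vs 1, 3 vs 7, 2 vs 4] → C does not strictly dominate B (column Y: 3 ≤ 7)
No single strategy strictly dominates all others → no strictly dominant strategy.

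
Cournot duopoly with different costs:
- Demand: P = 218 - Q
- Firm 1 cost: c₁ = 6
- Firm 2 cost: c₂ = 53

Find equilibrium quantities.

q₁* = 86.33, q₂* = 39.33

Work:
Reaction: q₁ = (218 - 6 - q₂)/2
Reaction: q₂ = (218 - 53 - q₁)/2
Solve simultaneously:
q₁* = (218 - 2×6 + 53)/3 = 86.33
q₂* = (218 - 2×53 + 6)/3 = 39.33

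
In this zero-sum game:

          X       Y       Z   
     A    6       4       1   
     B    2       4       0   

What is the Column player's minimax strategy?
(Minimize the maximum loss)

Column should play Z, value = 1

Work:
Column player minimizes Row's maximum payoff:
Column X: max payoff to Row = 6
Column Y: max payoff to Row = 4
Column Z: max payoff to Row = 1
Minimum is 1, achieved by column Z.
Minimax strategy: Z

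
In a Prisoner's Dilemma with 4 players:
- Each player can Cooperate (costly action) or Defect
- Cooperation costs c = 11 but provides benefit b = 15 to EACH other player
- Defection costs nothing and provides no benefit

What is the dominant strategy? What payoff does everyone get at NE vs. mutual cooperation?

Dominant: Defect; NE payoff = 0; Coop payoff = 34

Work:
Defect dominates (saves cost c = 11, benefit to others is external)
NE: All defect → everyone gets 0
If all cooperate: each receives (3)×15 - 11 = 34
Social dilemma: 34 > 0 but NE gives 0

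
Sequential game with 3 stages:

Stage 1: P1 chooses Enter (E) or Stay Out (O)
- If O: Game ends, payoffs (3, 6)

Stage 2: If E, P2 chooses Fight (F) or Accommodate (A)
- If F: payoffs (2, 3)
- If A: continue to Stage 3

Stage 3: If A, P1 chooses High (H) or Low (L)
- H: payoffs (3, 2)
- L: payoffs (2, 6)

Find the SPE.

SPE: (O, F, H); Outcome (3, 6)

Work:
Stage 3: P1 chooses H (3 vs 2)
Stage 2: P2: F->3, A->2 (anticipating H). Choose F
Stage 1: P1: O->3, E->2 (anticipating F, H). Choose O
SPE path: O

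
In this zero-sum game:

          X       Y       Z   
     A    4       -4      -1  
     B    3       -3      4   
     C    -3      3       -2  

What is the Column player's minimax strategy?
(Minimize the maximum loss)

Column should play Y, value = 3

Work:
Column player minimizes Row's maximum payoff:
Column X: max payoff to Row = 4
Column Y: max payoff to Row = 3
Column Z: max payoff to Row = 4
Minimum is 3, achieved by column Y.
Minimax strategy: Y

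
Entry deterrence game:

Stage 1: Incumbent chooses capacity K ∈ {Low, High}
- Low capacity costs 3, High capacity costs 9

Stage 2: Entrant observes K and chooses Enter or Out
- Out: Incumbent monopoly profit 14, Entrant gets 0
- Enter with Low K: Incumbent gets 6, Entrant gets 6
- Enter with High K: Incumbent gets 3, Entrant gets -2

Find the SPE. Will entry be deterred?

SPE: (High, Enter|Low, Out|High); Entry deterred. Incumbent net profit = 5

Work:
After Low K: Entrant enters (6 > 0)
After High K: Entrant stays out (-2 < 0)
Incumbent: Low → 6−3=3, High → 14−9=5
Incumbent chooses High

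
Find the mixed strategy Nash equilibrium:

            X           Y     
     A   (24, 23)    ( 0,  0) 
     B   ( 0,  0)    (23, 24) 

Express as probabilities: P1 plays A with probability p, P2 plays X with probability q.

p = 0.5106, q = 0.4894

Work:
Find probabilities that make opponent indifferent:
P2 chooses q to make P1 indifferent between A and B
P1 chooses p to make P2 indifferent between X and Y
Mixed NE: P1 plays (A: 0.5106, B: 0.4894), P2 plays (X: 0.4894, Y: 0.5106)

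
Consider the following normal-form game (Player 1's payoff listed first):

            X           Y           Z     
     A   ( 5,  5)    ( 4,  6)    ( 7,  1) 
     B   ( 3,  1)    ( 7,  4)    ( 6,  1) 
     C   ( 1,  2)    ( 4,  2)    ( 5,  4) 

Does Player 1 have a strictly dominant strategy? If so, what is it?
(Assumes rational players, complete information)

No strictly dominant strategy exists for Player 1

Work:
A strategy strictly dominates another if it gives a strictly higher payoff against every opponent action. Compare each pair of P1's strategies column-by-column:
  A vs B: [5 vs 3, 4 vs 7, 7 vs 6] → A does not strictly dominate B (column Y: 4 ≤ 7)
  A vs C: [5 vs 1, 4 vs 4, 7 vs 5] → A does not strictly dominate C (column Y: 4 ≤ 4)
  B vs A: [3 vs 5, 7 vs 4, 6 vs 7] → B does not strictly dominate A (column X: 3 ≤ 5)
  B vs C: [3 vs 1, 7 vs 4, 6 vs 5] → B strictly dominates C
  C vs A: [1 vs 5, 4 vs 4, 5 vs 7] → C does not strictly dominate A (column X: 1 ≤ 5)
  C vs B: [1 vs 3, 4 vs 7, 5 vs 6] → C does not strictly dominate B (column X: 1 ≤ 3)
No single strategy strictly dominates all others → no strictly dominant strategy.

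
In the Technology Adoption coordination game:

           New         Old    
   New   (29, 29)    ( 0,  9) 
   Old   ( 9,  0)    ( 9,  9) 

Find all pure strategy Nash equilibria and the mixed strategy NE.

Pure NE: (New, New) and (Old, Old); Mixed NE: p = 0.3103, q = 0.3103

Work:
Check pure NE:
(New, New): (29, 29) - no unilateral deviation beneficial
(Old, Old): (9, 9) - no unilateral deviation beneficial
Mixed NE: P1 plays New with p = 0.3103, P2 plays New with q = 0.3103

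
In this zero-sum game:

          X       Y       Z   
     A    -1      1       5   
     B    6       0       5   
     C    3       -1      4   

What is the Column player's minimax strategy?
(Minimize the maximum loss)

Column should play Y, value = 1

Work:
Column player minimizes Row's maximum payoff:
Column X: max payoff to Row = 6
Column Y: max payoff to Row = 1
Column Z: max payoff to Row = 5
Minimum is 1, achieved by column Y.
Minimax strategy: Y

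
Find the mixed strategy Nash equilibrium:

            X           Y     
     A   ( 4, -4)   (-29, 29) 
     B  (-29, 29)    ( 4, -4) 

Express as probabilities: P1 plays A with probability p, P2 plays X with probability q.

p = 0.5, q = 0.5

Work:
Find probabilities that make opponent indifferent:
P2 chooses q to make P1 indifferent between A and B
P1 chooses p to make P2 indifferent between X and Y
Mixed NE: P1 plays (A: 0.5, B: 0.5), P2 plays (X: 0.5, Y: 0.5)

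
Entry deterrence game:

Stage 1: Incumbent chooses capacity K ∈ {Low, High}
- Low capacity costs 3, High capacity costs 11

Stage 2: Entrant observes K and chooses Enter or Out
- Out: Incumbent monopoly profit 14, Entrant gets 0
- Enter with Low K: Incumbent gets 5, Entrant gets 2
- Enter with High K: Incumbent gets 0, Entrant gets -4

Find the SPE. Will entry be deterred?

SPE: (High, Enter|Low, Out|High); Entry deterred. Incumbent net profit = 3

Work:
After Low K: Entrant enters (2 > 0)
After High K: Entrant stays out (-4 < 0)
Incumbent: Low → 5−3=2, High → 14−11=3
Incumbent chooses High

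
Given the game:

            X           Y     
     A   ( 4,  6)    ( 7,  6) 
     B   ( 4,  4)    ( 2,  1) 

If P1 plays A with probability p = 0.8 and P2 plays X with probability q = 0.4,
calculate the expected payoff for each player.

E[P1] = 5.2, E[P2] = 5.24

Work:
E[P1] = p·q·π₁(A,X) + p·(1-q)·π₁(A,Y) + (1-p)·q·π₁(B,X) + (1-p)·(1-q)·π₁(B,Y)
= 0.8·0.4·4 + 0.8·0.6·7 + 0.2·0.4·4 + 0.2·0.6·2
= 5.2

E[P2] = 5.24 (similar calculation)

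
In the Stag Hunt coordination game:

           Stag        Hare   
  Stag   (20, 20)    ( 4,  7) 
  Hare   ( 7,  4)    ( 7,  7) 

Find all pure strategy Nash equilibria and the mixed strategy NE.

Pure NE: (Stag, Stag) and (Hare, Hare); Mixed NE: p = 0.1875, q = 0.1875

Work:
Check pure NE:
(Stag, Stag): (20, 20) - no unilateral deviation beneficial
(Hare, Hare): (7, 7) - no unilateral deviation beneficial
Mixed NE: P1 plays Stag with p = 0.1875, P2 plays Stag with q = 0.1875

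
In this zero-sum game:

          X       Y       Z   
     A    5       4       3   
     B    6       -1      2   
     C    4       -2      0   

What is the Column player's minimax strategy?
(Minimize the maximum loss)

Column should play Z, value = 3

Work:
Column player minimizes Row's maximum payoff:
Column X: max payoff to Row = 6
Column Y: max payoff to Row = 4
Column Z: max payoff to Row = 3
Minimum is 3, achieved by column Z.
Minimax strategy: Z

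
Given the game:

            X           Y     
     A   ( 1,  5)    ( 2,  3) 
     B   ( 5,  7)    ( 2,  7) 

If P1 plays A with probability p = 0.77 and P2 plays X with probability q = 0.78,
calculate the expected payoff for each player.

E[P1] = 1.9376, E[P2] = 5.1212

Work:
E[P1] = p·q·π₁(A,X) + p·(1-q)·π₁(A,Y) + (1-p)·q·π₁(B,X) + (1-p)·(1-q)·π₁(B,Y)
= 0.77·0.78·1 + 0.77·0.22·2 + 0.23·0.78·5 + 0.23·0.22·2
= 1.9376

E[P2] = 5.1212 (similar calculation)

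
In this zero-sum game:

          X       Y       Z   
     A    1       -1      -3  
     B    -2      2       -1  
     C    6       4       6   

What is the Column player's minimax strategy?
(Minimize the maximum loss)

Column should play Y, value = 4

Work:
Column player minimizes Row's maximum payoff:
Column X: max payoff to Row = 6
Column Y: max payoff to Row = 4
Column Z: max payoff to Row = 6
Minimum is 4, achieved by column Y.
Minimax strategy: Y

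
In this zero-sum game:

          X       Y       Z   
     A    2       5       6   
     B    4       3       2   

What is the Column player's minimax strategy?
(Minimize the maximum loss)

Column should play X, value = 4

Work:
Column player minimizes Row's maximum payoff:
Column X: max payoff to Row = 4
Column Y: max payoff to Row = 5
Column Z: max payoff to Row = 6
Minimum is 4, achieved by column X.
Minimax strategy: X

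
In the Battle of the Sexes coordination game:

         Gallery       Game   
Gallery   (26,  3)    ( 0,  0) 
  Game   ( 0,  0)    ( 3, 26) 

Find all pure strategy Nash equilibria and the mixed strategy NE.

Pure NE: (Gallery, Gallery) and (Game, Game); Mixed NE: p = 0.8966, q = 0.1034

Work:
Check pure NE:
(Gallery, Gallery): (26, 3) - no unilateral deviation beneficial
(Game, Game): (3, 26) - no unilateral deviation beneficial
Mixed NE: P1 plays Gallery with p = 0.8966, P2 plays Gallery with q = 0.1034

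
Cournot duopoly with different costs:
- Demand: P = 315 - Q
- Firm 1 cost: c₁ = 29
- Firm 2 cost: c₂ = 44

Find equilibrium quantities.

q₁* = 100.33, q₂* = 85.33

Work:
Reaction: q₁ = (315 - 29 - q₂)/2
Reaction: q₂ = (315 - 44 - q₁)/2
Solve simultaneously:
q₁* = (315 - 2×29 + 44)/3 = 100.33
q₂* = (315 - 2×44 + 29)/3 = 85.33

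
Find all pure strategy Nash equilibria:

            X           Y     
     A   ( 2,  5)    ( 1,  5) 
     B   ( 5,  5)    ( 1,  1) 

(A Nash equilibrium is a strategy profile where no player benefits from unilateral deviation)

Nash equilibrium: (A, Y), (B, X)

Work:
Best responses:
  P1 vs X: payoffs [2, 5] → best response B (payoff 5)
  P1 vs Y: payoffs [1, 1] → best response A/B (payoff 1)
  P2 vs A: payoffs [5, 5] → best response X/Y (payoff 5)
  P2 vs B: payoffs [5, 1] → best response X (payoff 5)
Mutual best responses: (A,Y), (B,X) → Nash equilibria.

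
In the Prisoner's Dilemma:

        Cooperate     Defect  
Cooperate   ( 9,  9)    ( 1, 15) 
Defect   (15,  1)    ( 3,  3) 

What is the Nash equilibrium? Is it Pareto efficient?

(Defect, Defect) is NE; not Pareto efficient

Work:
Defect dominates Cooperate for both players:
If P2 cooperates: Defect (15) > Cooperate (9)
If P2 defects: Defect (3) > Cooperate (1)
NE: (Defect, Defect) with payoff (3, 3)
But (Cooperate, Cooperate) = (9, 9) Pareto dominates (3, 3)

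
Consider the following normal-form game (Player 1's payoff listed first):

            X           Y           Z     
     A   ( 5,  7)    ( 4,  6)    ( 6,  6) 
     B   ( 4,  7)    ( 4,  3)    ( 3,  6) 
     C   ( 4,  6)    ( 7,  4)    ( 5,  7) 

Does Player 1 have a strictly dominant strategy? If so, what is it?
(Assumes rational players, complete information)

No strictly dominant strategy exists for Player 1

Work:
A strategy strictly dominates another if it gives a strictly higher payoff against every opponent action. Compare each pair of P1's strategies column-by-column:
  A vs B: [5 vs 4, 4 vs 4, 6 vs 3] → A does not strictly dominate B (column Y: 4 ≤ 4)
  A vs C: [5 vs 4, 4 vs 7, 6 vs 5] → A does not strictly dominate C (column Y: 4 ≤ 7)
  B vs A: [4 vs 5, 4 vs 4, 3 vs 6] → B does not strictly dominate A (column X: 4 ≤ 5)
  B vs C: [4 vs 4, 4 vs 7, 3 vs 5] → B does not strictly dominate C (column X: 4 ≤ 4)
  C vs A: [4 vs 5, 7 vs 4, 5 vs 6] → C does not strictly dominate A (column X: 4 ≤ 5)
  C vs B: [4 vs 4, 7 vs 4, 5 vs 3] → C does not strictly dominate B (column X: 4 ≤ 4)
No single strategy strictly dominates all others → no strictly dominant strategy.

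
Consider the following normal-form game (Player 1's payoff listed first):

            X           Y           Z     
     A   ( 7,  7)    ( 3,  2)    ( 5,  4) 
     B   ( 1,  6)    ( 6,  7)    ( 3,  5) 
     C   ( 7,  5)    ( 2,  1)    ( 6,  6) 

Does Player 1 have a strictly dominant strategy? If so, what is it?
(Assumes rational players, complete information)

No strictly dominant strategy exists for Player 1

Work:
A strategy strictly dominates another if it gives a strictly higher payoff against every opponent action. Compare each pair of P1's strategies column-by-column:
  A vs B: [7 vs 1, 3 vs 6, 5 vs 3] → A does not strictly dominate B (column Y: 3 ≤ 6)
  A vs C: [7 vs 7, 3 vs 2, 5 vs 6] → A does not strictly dominate C (column X: 7 ≤ 7)
  B vs A: [1 vs 7, 6 vs 3, 3 vs 5] → B does not strictly dominate A (column X: 1 ≤ 7)
  B vs C: [1 vs 7, 6 vs 2, 3 vs 6] → B does not strictly dominate C (column X: 1 ≤ 7)
  C vs A: [7 vs 7, 2 vs 3, 6 vs 5] → C does not strictly dominate A (column X: 7 ≤ 7)
  C vs B: [7 vs 1, 2 vs 6, 6 vs 3] → C does not strictly dominate B (column Y: 2 ≤ 6)
No single strategy strictly dominates all others → no strictly dominant strategy.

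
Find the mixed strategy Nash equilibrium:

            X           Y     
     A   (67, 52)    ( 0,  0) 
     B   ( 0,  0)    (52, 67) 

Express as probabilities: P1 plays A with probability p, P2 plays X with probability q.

p = 0.563, q = 0.437

Work:
Find probabilities that make opponent indifferent:
P2 chooses q to make P1 indifferent between A and B
P1 chooses p to make P2 indifferent between X and Y
Mixed NE: P1 plays (A: 0.563, B: 0.437), P2 plays (X: 0.437, Y: 0.563)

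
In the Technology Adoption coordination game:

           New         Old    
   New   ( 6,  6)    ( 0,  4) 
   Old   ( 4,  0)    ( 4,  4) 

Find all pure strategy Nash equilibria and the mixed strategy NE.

Pure NE: (New, New) and (Old, Old); Mixed NE: p = 0.6667, q = 0.6667

Work:
Check pure NE:
(New, New): (6, 6) - no unilateral deviation beneficial
(Old, Old): (4, 4) - no unilateral deviation beneficial
Mixed NE: P1 plays New with p = 0.6667, P2 plays New with q = 0.6667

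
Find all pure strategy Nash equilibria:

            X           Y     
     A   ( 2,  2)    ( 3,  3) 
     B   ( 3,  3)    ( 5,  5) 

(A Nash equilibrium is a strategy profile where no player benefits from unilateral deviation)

Nash equilibrium: (B, Y)

Work:
Best responses:
  P1 vs X: payoffs [2, 3] → best response B (payoff 3)
  P1 vs Y: payoffs [3, 5] → best response B (payoff 5)
  P2 vs A: payoffs [2, 3] → best response Y (payoff 3)
  P2 vs B: payoffs [3, 5] → best response Y (payoff 5)
Mutual best responses: (B,Y) → Nash equilibria.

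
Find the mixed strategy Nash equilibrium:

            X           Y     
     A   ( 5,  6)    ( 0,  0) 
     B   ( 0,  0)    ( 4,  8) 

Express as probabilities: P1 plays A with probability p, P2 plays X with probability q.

p = 0.5714, q = 0.4444

Work:
Find probabilities that make opponent indifferent:
P2 chooses q to make P1 indifferent between A and B
P1 chooses p to make P2 indifferent between X and Y
Mixed NE: P1 plays (A: 0.5714, B: 0.4286), P2 plays (X: 0.4444, Y: 0.5556)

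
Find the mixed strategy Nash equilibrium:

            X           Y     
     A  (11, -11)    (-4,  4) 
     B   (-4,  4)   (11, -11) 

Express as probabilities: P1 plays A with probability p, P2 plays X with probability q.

p = 0.5, q = 0.5

Work:
Find probabilities that make opponent indifferent:
P2 chooses q to make P1 indifferent between A and B
P1 chooses p to make P2 indifferent between X and Y
Mixed NE: P1 plays (A: 0.5, B: 0.5), P2 plays (X: 0.5, Y: 0.5)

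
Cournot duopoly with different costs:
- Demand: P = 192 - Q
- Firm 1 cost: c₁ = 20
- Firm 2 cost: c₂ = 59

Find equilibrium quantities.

q₁* = 70.33, q₂* = 31.33

Work:
Reaction: q₁ = (192 - 20 - q₂)/2
Reaction: q₂ = (192 - 59 - q₁)/2
Solve simultaneously:
q₁* = (192 - 2×20 + 59)/3 = 70.33
q₂* = (192 - 2×59 + 20)/3 = 31.33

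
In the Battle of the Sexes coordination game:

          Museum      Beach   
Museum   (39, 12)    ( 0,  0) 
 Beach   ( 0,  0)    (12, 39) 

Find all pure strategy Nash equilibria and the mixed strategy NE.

Pure NE: (Museum, Museum) and (Beach, Beach); Mixed NE: p = 0.7647, q = 0.2353

Work:
Check pure NE:
(Museum, Museum): (39, 12) - no unilateral deviation beneficial
(Beach, Beach): (12, 39) - no unilateral deviation beneficial
Mixed NE: P1 plays Museum with p = 0.7647, P2 plays Museum with q = 0.2353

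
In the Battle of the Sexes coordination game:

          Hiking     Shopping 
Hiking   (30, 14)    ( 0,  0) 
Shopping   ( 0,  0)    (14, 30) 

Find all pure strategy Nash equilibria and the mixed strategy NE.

Pure NE: (Hiking, Hiking) and (Shopping, Shopping); Mixed NE: p = 0.6818, q = 0.3182

Work:
Check pure NE:
(Hiking, Hiking): (30, 14) - no unilateral deviation beneficial
(Shopping, Shopping): (14, 30) - no unilateral deviation beneficial
Mixed NE: P1 plays Hiking with p = 0.6818, P2 plays Hiking with q = 0.3182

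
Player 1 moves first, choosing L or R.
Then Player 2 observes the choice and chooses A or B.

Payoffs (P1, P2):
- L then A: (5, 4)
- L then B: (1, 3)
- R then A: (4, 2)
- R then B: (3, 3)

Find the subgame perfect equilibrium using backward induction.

P1 plays L, P2 plays A after L and B after R; Payoff (5, 4)

Work:
Backward induction:
After L: P2 chooses A → P1 gets 5
After R: P2 chooses B → P1 gets 3
P1 chooses L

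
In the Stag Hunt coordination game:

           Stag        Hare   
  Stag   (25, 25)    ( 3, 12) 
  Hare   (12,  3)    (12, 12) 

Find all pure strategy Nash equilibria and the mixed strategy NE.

Pure NE: (Stag, Stag) and (Hare, Hare); Mixed NE: p = 0.4091, q = 0.4091

Work:
Check pure NE:
(Stag, Stag): (25, 25) - no unilateral deviation beneficial
(Hare, Hare): (12, 12) - no unilateral deviation beneficial
Mixed NE: P1 plays Stag with p = 0.4091, P2 plays Stag with q = 0.4091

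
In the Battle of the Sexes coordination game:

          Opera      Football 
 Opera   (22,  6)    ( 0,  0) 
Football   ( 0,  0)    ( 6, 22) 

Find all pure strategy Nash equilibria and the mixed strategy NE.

Pure NE: (Opera, Opera) and (Football, Football); Mixed NE: p = 0.7857, q = 0.2143

Work:
Check pure NE:
(Opera, Opera): (22, 6) - no unilateral deviation beneficial
(Football, Football): (6, 22) - no unilateral deviation beneficial
Mixed NE: P1 plays Opera with p = 0.7857, P2 plays Opera with q = 0.2143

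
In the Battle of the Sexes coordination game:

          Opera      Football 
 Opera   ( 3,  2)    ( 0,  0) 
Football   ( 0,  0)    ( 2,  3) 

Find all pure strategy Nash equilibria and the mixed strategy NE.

Pure NE: (Opera, Opera) and (Football, Football); Mixed NE: p = 0.6, q = 0.4

Work:
Check pure NE:
(Opera, Opera): (3, 2) - no unilateral deviation beneficial
(Football, Football): (2, 3) - no unilateral deviation beneficial
Mixed NE: P1 plays Opera with p = 0.6, P2 plays Opera with q = 0.4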